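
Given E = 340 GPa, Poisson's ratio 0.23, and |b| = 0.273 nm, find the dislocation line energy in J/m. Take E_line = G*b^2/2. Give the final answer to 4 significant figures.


Step 1: G = E / (2*(1+nu))
G = 340 / (2*(1+0.23)) = 138.211 GPa = 1.38211e+11 Pa
Step 2: E_line = G*b^2/2
b = 0.273 nm = 2.73e-10 m
E_line = 0.5 * 1.38211e+11 * (2.73e-10)^2 = 5.15e-09 J/m


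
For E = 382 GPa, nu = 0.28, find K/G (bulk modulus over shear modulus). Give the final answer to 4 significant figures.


G = E / (2*(1+nu))
G = 382 / (2*(1+0.28)) = 149.219 GPa
K = E / (3*(1-2*nu))
K = 382 / (3*(1-2*0.28)) = 289.394 GPa
K/G = 289.394 / 149.219 = 1.939


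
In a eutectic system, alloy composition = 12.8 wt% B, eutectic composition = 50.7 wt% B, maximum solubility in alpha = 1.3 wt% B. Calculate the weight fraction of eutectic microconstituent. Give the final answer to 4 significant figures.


f_primary = (C_e - C0) / (C_e - C_alpha_max)
f_primary = (50.7 - 12.8) / (50.7 - 1.3)
f_primary = 0.767206
f_eutectic = 1 - 0.767206 = 0.2328


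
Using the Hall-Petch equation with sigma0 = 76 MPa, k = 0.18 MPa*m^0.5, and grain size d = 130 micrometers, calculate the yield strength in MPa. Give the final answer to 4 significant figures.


sigma_y = sigma0 + k / sqrt(d)
d = 130 um = 1.3e-04 m
sigma_y = 76 + 0.18 / sqrt(1.3e-04)
sigma_y = 91.79 MPa


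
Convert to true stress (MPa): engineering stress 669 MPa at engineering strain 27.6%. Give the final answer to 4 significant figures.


sigma_true = sigma_eng * (1 + epsilon_eng)
sigma_true = 669 * (1 + 0.276)
sigma_true = 853.6 MPa


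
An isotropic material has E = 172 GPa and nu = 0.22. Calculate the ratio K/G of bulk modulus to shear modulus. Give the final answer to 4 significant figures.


G = E / (2*(1+nu))
G = 172 / (2*(1+0.22)) = 70.4918 GPa
K = E / (3*(1-2*nu))
K = 172 / (3*(1-2*0.22)) = 102.381 GPa
K/G = 102.381 / 70.4918 = 1.452


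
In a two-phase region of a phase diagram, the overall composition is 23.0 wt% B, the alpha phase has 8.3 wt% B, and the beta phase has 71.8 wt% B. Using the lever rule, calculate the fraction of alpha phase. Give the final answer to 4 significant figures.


f_alpha = (C_beta - C0) / (C_beta - C_alpha)
f_alpha = (71.8 - 23.0) / (71.8 - 8.3)
f_alpha = 0.7685


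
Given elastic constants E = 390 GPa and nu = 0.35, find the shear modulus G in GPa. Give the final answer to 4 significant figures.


G = E / (2*(1+nu))
G = 390 / (2*(1+0.35))
G = 144.4 GPa


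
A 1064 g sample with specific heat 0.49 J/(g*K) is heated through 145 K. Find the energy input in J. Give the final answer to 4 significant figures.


Q = m * cp * dT
Q = 1064 * 0.49 * 145
Q = 75600 J


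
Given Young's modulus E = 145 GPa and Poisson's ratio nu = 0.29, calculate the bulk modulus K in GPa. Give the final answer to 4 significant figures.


K = E / (3*(1-2*nu))
K = 145 / (3*(1-2*0.29))
K = 115.1 GPa


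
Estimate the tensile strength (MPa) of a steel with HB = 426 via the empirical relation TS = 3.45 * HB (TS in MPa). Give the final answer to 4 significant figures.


TS (MPa) = 3.45 * HB
TS = 3.45 * 426
TS = 1470 MPa


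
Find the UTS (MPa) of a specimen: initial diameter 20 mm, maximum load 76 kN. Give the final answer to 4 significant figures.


A0 = pi*(d/2)^2 = pi*(20/2)^2 = 314.159 mm^2
UTS = F_max / A0 = 76*1000 / 314.159
UTS = 241.9 MPa


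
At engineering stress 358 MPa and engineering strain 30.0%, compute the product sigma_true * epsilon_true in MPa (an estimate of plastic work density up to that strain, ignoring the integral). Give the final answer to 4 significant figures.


sigma_true = sigma_eng * (1 + epsilon_eng)
sigma_true = 358 * (1 + 0.3) = 465.4 MPa
epsilon_true = ln(1 + epsilon_eng)
epsilon_true = ln(1 + 0.3) = 0.262364
sigma_true * epsilon_true = 465.4 * 0.262364 = 122.1 MPa


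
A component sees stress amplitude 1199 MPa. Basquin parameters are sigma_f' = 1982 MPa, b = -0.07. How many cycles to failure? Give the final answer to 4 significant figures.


sigma_a = sigma_f' * (2*Nf)^b
2*Nf = (sigma_a / sigma_f')^(1/b)
2*Nf = (1199 / 1982)^(1/-0.07)
2*Nf = 1313.26
Nf = 656.6 cycles


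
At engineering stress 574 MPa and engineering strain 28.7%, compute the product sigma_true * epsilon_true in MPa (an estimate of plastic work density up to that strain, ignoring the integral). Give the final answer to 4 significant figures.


sigma_true = sigma_eng * (1 + epsilon_eng)
sigma_true = 574 * (1 + 0.287) = 738.738 MPa
epsilon_true = ln(1 + epsilon_eng)
epsilon_true = ln(1 + 0.287) = 0.252314
sigma_true * epsilon_true = 738.738 * 0.252314 = 186.4 MPa


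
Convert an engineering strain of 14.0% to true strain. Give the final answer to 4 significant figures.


epsilon_true = ln(1 + epsilon_eng)
epsilon_true = ln(1 + 0.14)
epsilon_true = 0.131


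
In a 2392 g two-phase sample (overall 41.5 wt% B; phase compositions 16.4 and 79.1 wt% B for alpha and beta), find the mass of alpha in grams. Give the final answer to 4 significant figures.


f_alpha = (C_beta - C0) / (C_beta - C_alpha)
f_alpha = (79.1 - 41.5) / (79.1 - 16.4) = 0.599681
m_alpha = f_alpha * m_total = 0.599681 * 2392 = 1434 g


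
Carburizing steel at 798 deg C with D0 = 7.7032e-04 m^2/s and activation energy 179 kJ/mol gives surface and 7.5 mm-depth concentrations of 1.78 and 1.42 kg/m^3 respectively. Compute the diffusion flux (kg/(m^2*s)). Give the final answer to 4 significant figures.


Step 1: D = D0 * exp(-Qd/(R*T))
T = 798 + 273.15 = 1071.15 K
D = 7.7032e-04 * exp(-179e3 / (8.314 * 1071.15)) = 1.43688e-12 m^2/s
Step 2: J = D * (C1 - C2) / dx
J = 1.43688e-12 * (1.78 - 1.42) / 7.5e-03
J = 6.897e-11 kg/(m^2*s)


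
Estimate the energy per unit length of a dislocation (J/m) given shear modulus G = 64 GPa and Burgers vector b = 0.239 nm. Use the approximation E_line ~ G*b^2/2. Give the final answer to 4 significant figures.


E = G*b^2/2
b = 0.239 nm = 2.39e-10 m
G = 64 GPa = 6.4e+10 Pa
E = 0.5 * 6.4e+10 * (2.39e-10)^2
E = 1.828e-09 J/m


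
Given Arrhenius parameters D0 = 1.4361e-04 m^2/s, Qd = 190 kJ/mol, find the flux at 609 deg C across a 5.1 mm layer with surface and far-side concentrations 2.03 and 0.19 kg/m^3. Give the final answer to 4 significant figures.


Step 1: D = D0 * exp(-Qd/(R*T))
T = 609 + 273.15 = 882.15 K
D = 1.4361e-04 * exp(-190e3 / (8.314 * 882.15)) = 8.05994e-16 m^2/s
Step 2: J = D * (C1 - C2) / dx
J = 8.05994e-16 * (2.03 - 0.19) / 5.1e-03
J = 2.908e-13 kg/(m^2*s)


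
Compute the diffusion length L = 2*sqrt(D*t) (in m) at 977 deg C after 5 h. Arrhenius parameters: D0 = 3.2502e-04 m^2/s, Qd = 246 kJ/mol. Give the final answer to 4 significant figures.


Step 1: D = D0 * exp(-Qd/(R*T))
T = 1250.15 K
D = 3.2502e-04 * exp(-246e3 / (8.314 * 1250.15)) = 1.71e-14 m^2/s
Step 2: L = 2*sqrt(D*t)
t = 5 h = 18000 s
L = 2*sqrt(1.71e-14 * 18000) = 3.509e-05 m


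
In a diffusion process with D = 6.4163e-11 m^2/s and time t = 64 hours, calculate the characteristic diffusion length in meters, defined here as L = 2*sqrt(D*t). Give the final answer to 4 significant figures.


t = 64 hr = 230400 s
Diffusion length = 2*sqrt(D*t)
= 2*sqrt(6.4163e-11 * 230400)
= 7.69e-03 m


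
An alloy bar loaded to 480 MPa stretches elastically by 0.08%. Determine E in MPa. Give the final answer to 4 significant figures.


E = sigma / epsilon
epsilon = 0.08% = 8e-04
E = 480 / 8e-04
E = 600000 MPa


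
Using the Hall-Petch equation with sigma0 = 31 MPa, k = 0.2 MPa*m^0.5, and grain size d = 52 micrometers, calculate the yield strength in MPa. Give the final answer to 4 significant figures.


sigma_y = sigma0 + k / sqrt(d)
d = 52 um = 5.2e-05 m
sigma_y = 31 + 0.2 / sqrt(5.2e-05)
sigma_y = 58.74 MPa


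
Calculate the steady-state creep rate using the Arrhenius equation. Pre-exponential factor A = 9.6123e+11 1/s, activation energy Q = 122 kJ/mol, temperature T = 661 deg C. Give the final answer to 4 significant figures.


rate = A * exp(-Q / (R*T))
T = 661 + 273.15 = 934.15 K
rate = 9.6123e+11 * exp(-122e3 / (8.314 * 934.15))
rate = 144800 1/s


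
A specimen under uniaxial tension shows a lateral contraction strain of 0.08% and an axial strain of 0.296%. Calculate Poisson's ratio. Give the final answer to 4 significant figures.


nu = -epsilon_lat / epsilon_axial
Lateral strain is contraction (negative), so using magnitudes:
nu = 0.08 / 0.296
nu = 0.2703


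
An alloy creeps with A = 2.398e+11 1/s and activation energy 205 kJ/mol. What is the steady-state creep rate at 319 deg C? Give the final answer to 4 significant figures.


rate = A * exp(-Q / (R*T))
T = 319 + 273.15 = 592.15 K
rate = 2.398e+11 * exp(-205e3 / (8.314 * 592.15))
rate = 1.976e-07 1/s


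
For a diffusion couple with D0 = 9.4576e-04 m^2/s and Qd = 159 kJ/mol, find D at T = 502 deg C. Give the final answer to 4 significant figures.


D = D0 * exp(-Qd / (R*T))
T = 775.15 K
D = 9.4576e-04 * exp(-159e3 / (8.314 * 775.15))
D = 1.824e-14 m^2/s


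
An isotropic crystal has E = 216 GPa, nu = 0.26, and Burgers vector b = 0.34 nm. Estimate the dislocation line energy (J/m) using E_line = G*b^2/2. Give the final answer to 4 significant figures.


Step 1: G = E / (2*(1+nu))
G = 216 / (2*(1+0.26)) = 85.7143 GPa = 8.57143e+10 Pa
Step 2: E_line = G*b^2/2
b = 0.34 nm = 3.4e-10 m
E_line = 0.5 * 8.57143e+10 * (3.4e-10)^2 = 4.954e-09 J/m


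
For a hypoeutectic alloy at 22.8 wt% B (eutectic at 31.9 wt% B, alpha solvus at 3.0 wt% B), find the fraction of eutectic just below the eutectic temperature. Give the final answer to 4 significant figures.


f_primary = (C_e - C0) / (C_e - C_alpha_max)
f_primary = (31.9 - 22.8) / (31.9 - 3.0)
f_primary = 0.314879
f_eutectic = 1 - 0.314879 = 0.6851


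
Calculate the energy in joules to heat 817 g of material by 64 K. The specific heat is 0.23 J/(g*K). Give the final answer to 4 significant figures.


Q = m * cp * dT
Q = 817 * 0.23 * 64
Q = 12030 J


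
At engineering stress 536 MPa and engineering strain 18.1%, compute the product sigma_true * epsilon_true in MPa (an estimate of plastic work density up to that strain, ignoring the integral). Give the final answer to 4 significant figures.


sigma_true = sigma_eng * (1 + epsilon_eng)
sigma_true = 536 * (1 + 0.181) = 633.016 MPa
epsilon_true = ln(1 + epsilon_eng)
epsilon_true = ln(1 + 0.181) = 0.166362
sigma_true * epsilon_true = 633.016 * 0.166362 = 105.3 MPa


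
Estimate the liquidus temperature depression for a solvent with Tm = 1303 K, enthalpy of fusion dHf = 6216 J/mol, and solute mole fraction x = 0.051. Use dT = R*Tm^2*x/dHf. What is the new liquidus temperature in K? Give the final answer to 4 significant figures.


dT = R*Tm^2*x / dHf
dT = 8.314 * 1303^2 * 0.051 / 6216
dT = 115.813 K
T_new = 1303 - 115.813 = 1187 K


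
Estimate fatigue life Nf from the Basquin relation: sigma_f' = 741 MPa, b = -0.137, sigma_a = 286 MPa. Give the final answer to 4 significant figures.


sigma_a = sigma_f' * (2*Nf)^b
2*Nf = (sigma_a / sigma_f')^(1/b)
2*Nf = (286 / 741)^(1/-0.137)
2*Nf = 1042.08
Nf = 521 cycles


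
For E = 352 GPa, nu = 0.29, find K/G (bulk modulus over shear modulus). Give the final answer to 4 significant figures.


G = E / (2*(1+nu))
G = 352 / (2*(1+0.29)) = 136.434 GPa
K = E / (3*(1-2*nu))
K = 352 / (3*(1-2*0.29)) = 279.365 GPa
K/G = 279.365 / 136.434 = 2.048


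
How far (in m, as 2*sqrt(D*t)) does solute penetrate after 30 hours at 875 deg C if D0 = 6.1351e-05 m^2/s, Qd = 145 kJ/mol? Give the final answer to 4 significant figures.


Step 1: D = D0 * exp(-Qd/(R*T))
T = 1148.15 K
D = 6.1351e-05 * exp(-145e3 / (8.314 * 1148.15)) = 1.5519e-11 m^2/s
Step 2: L = 2*sqrt(D*t)
t = 30 h = 108000 s
L = 2*sqrt(1.5519e-11 * 108000) = 2.589e-03 m


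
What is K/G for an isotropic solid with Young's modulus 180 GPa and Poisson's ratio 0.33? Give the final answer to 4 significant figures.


G = E / (2*(1+nu))
G = 180 / (2*(1+0.33)) = 67.6692 GPa
K = E / (3*(1-2*nu))
K = 180 / (3*(1-2*0.33)) = 176.471 GPa
K/G = 176.471 / 67.6692 = 2.608


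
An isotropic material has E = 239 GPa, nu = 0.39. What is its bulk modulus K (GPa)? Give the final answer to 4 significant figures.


K = E / (3*(1-2*nu))
K = 239 / (3*(1-2*0.39))
K = 362.1 GPa


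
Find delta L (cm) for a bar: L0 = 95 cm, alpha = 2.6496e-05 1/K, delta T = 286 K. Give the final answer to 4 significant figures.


dL = L0 * alpha * dT
dL = 95 * 2.6496e-05 * 286
dL = 0.7199 cm


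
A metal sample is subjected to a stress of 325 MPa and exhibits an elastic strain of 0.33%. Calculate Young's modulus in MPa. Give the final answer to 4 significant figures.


E = sigma / epsilon
epsilon = 0.33% = 3.3e-03
E = 325 / 3.3e-03
E = 98480 MPa


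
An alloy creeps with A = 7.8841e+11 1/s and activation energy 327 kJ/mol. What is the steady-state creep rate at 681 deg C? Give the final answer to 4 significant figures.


rate = A * exp(-Q / (R*T))
T = 681 + 273.15 = 954.15 K
rate = 7.8841e+11 * exp(-327e3 / (8.314 * 954.15))
rate = 9.876e-07 1/s


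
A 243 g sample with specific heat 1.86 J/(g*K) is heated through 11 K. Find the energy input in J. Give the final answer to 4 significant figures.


Q = m * cp * dT
Q = 243 * 1.86 * 11
Q = 4972 J


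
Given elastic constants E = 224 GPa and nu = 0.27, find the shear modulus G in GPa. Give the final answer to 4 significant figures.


G = E / (2*(1+nu))
G = 224 / (2*(1+0.27))
G = 88.19 GPa


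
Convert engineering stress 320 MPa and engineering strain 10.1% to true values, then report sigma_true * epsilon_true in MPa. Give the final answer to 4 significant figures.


sigma_true = sigma_eng * (1 + epsilon_eng)
sigma_true = 320 * (1 + 0.101) = 352.32 MPa
epsilon_true = ln(1 + epsilon_eng)
epsilon_true = ln(1 + 0.101) = 0.0962189
sigma_true * epsilon_true = 352.32 * 0.0962189 = 33.9 MPa


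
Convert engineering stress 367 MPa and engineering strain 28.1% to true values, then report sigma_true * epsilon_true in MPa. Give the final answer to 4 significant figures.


sigma_true = sigma_eng * (1 + epsilon_eng)
sigma_true = 367 * (1 + 0.281) = 470.127 MPa
epsilon_true = ln(1 + epsilon_eng)
epsilon_true = ln(1 + 0.281) = 0.247641
sigma_true * epsilon_true = 470.127 * 0.247641 = 116.4 MPa


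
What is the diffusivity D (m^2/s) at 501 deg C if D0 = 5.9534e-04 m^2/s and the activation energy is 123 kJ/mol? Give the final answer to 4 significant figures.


D = D0 * exp(-Qd / (R*T))
T = 774.15 K
D = 5.9534e-04 * exp(-123e3 / (8.314 * 774.15))
D = 2.987e-12 m^2/s


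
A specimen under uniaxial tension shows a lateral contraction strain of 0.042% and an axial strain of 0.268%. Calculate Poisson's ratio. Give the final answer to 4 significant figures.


nu = -epsilon_lat / epsilon_axial
Lateral strain is contraction (negative), so using magnitudes:
nu = 0.042 / 0.268
nu = 0.1567


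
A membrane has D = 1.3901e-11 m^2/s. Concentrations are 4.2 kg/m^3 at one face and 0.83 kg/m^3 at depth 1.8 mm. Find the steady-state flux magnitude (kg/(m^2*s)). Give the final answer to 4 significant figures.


J = -D * (dC/dx) = D * (C1 - C2) / dx
J = 1.3901e-11 * (4.2 - 0.83) / 1.8e-03
J = 2.603e-08 kg/(m^2*s)


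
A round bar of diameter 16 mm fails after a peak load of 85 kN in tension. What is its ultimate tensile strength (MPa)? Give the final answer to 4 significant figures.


A0 = pi*(d/2)^2 = pi*(16/2)^2 = 201.062 mm^2
UTS = F_max / A0 = 85*1000 / 201.062
UTS = 422.8 MPa


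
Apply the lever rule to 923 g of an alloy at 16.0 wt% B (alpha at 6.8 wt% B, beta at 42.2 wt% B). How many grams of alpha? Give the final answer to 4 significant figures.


f_alpha = (C_beta - C0) / (C_beta - C_alpha)
f_alpha = (42.2 - 16.0) / (42.2 - 6.8) = 0.740113
m_alpha = f_alpha * m_total = 0.740113 * 923 = 683.1 g


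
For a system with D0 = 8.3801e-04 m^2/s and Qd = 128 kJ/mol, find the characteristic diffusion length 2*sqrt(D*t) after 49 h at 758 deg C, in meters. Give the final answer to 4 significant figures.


Step 1: D = D0 * exp(-Qd/(R*T))
T = 1031.15 K
D = 8.3801e-04 * exp(-128e3 / (8.314 * 1031.15)) = 2.74764e-10 m^2/s
Step 2: L = 2*sqrt(D*t)
t = 49 h = 176400 s
L = 2*sqrt(2.74764e-10 * 176400) = 0.01392 m


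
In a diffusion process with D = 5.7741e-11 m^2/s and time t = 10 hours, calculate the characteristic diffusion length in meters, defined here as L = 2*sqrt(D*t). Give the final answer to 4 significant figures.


t = 10 hr = 36000 s
Diffusion length = 2*sqrt(D*t)
= 2*sqrt(5.7741e-11 * 36000)
= 2.884e-03 m


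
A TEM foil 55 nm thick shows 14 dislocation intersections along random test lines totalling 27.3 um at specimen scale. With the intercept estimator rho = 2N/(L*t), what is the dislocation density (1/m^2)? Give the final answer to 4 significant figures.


rho = 2N / (L * t)
L = 27.3 um = 2.73e-05 m, t = 55 nm = 5.5e-08 m
rho = 2 * 14 / (2.73e-05 * 5.5e-08)
rho = 1.865e+13 1/m^2


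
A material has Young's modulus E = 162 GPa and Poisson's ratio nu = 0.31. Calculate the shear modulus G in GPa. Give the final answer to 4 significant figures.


G = E / (2*(1+nu))
G = 162 / (2*(1+0.31))
G = 61.83 GPa


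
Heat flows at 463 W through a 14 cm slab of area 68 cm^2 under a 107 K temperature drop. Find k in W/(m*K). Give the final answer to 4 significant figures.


k = Q*L / (A*dT)
L = 0.14 m, A = 6.8e-03 m^2
k = 463 * 0.14 / (6.8e-03 * 107)
k = 89.09 W/(m*K)


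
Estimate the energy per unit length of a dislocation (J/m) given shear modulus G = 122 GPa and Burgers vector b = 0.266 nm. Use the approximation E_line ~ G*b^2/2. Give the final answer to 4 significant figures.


E = G*b^2/2
b = 0.266 nm = 2.66e-10 m
G = 122 GPa = 1.22e+11 Pa
E = 0.5 * 1.22e+11 * (2.66e-10)^2
E = 4.316e-09 J/m


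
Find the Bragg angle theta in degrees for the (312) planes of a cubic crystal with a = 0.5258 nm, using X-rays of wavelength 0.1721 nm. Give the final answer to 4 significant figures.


d = a / sqrt(h^2+k^2+l^2)
d = 0.5258 / sqrt(14) = 0.140526 nm
lambda = 2*d*sin(theta)  =>  sin(theta) = lambda / (2*d)
sin(theta) = 0.1721 / (2 * 0.140526) = 0.612342
theta = 37.76 deg


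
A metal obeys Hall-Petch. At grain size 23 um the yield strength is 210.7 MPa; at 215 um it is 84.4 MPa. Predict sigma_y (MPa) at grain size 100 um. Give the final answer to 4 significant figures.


sigma_y = sigma0 + k / sqrt(d)
1/sqrt(d1) = 1/sqrt(2.3e-05) = 208.514;  1/sqrt(d2) = 68.1994
k = (sigma1 - sigma2) / (1/sqrt(d1) - 1/sqrt(d2)) = (210.7 - 84.4) / (208.514 - 68.1994) = 0.900118 MPa*m^0.5
sigma0 = sigma1 - k/sqrt(d1) = 210.7 - 0.900118*208.514 = 23.0125 MPa
sigma_y(d3) = 23.0125 + 0.900118 / sqrt(1e-04) = 113 MPa


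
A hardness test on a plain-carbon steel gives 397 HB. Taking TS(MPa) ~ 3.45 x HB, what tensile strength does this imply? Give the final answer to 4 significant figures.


TS (MPa) = 3.45 * HB
TS = 3.45 * 397
TS = 1370 MPa


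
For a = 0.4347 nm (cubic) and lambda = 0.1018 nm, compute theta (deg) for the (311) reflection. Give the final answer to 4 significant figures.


d = a / sqrt(h^2+k^2+l^2)
d = 0.4347 / sqrt(11) = 0.131067 nm
lambda = 2*d*sin(theta)  =>  sin(theta) = lambda / (2*d)
sin(theta) = 0.1018 / (2 * 0.131067) = 0.388351
theta = 22.85 deg


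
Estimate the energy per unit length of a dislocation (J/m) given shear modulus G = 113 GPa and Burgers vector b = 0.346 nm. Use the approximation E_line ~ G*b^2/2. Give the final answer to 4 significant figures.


E = G*b^2/2
b = 0.346 nm = 3.46e-10 m
G = 113 GPa = 1.13e+11 Pa
E = 0.5 * 1.13e+11 * (3.46e-10)^2
E = 6.764e-09 J/m


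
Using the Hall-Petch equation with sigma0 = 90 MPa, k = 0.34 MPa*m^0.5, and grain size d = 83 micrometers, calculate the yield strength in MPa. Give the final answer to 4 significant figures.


sigma_y = sigma0 + k / sqrt(d)
d = 83 um = 8.3e-05 m
sigma_y = 90 + 0.34 / sqrt(8.3e-05)
sigma_y = 127.3 MPa


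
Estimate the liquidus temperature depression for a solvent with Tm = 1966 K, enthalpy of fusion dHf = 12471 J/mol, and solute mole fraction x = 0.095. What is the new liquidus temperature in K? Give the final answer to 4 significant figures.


dT = R*Tm^2*x / dHf
dT = 8.314 * 1966^2 * 0.095 / 12471
dT = 244.793 K
T_new = 1966 - 244.793 = 1721 K


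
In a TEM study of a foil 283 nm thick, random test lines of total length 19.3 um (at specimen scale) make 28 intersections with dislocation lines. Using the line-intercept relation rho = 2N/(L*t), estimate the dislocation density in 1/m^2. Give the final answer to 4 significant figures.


rho = 2N / (L * t)
L = 19.3 um = 1.93e-05 m, t = 283 nm = 2.83e-07 m
rho = 2 * 28 / (1.93e-05 * 2.83e-07)
rho = 1.025e+13 1/m^2


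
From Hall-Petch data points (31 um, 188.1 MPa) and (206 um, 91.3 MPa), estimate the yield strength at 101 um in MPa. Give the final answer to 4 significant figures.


sigma_y = sigma0 + k / sqrt(d)
1/sqrt(d1) = 1/sqrt(3.1e-05) = 179.605;  1/sqrt(d2) = 69.6733
k = (sigma1 - sigma2) / (1/sqrt(d1) - 1/sqrt(d2)) = (188.1 - 91.3) / (179.605 - 69.6733) = 0.880544 MPa*m^0.5
sigma0 = sigma1 - k/sqrt(d1) = 188.1 - 0.880544*179.605 = 29.9496 MPa
sigma_y(d3) = 29.9496 + 0.880544 / sqrt(1.01e-04) = 117.6 MPa


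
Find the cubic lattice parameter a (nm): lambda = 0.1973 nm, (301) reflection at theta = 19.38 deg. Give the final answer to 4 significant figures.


d = lambda / (2*sin(theta))
d = 0.1973 / (2*sin(19.38 deg))
d = 0.297289 nm
a = d * sqrt(h^2+k^2+l^2) = 0.297289 * sqrt(10)
a = 0.9401 nm


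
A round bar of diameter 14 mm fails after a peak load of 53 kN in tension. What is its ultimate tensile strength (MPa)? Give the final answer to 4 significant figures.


A0 = pi*(d/2)^2 = pi*(14/2)^2 = 153.938 mm^2
UTS = F_max / A0 = 53*1000 / 153.938
UTS = 344.3 MPa


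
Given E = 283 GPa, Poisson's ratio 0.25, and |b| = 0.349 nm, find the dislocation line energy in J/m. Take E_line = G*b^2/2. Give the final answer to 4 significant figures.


Step 1: G = E / (2*(1+nu))
G = 283 / (2*(1+0.25)) = 113.2 GPa = 1.132e+11 Pa
Step 2: E_line = G*b^2/2
b = 0.349 nm = 3.49e-10 m
E_line = 0.5 * 1.132e+11 * (3.49e-10)^2 = 6.894e-09 J/m


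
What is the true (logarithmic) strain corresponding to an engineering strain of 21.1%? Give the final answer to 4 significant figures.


epsilon_true = ln(1 + epsilon_eng)
epsilon_true = ln(1 + 0.211)
epsilon_true = 0.1914


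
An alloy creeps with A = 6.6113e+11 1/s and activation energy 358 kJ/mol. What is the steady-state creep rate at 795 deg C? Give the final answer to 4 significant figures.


rate = A * exp(-Q / (R*T))
T = 795 + 273.15 = 1068.15 K
rate = 6.6113e+11 * exp(-358e3 / (8.314 * 1068.15))
rate = 2.055e-06 1/s


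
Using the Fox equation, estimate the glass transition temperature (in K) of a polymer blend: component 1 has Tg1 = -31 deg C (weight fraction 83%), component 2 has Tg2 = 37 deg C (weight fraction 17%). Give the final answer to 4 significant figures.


1/Tg = w1/Tg1 + w2/Tg2 (in Kelvin)
Tg1 = 242.15 K, Tg2 = 310.15 K
1/Tg = 0.83/242.15 + 0.17/310.15
Tg = 251.5 K


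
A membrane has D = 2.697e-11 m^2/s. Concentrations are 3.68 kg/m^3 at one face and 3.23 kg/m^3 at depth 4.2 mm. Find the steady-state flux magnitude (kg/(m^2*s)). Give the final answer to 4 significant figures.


J = -D * (dC/dx) = D * (C1 - C2) / dx
J = 2.697e-11 * (3.68 - 3.23) / 4.2e-03
J = 2.89e-09 kg/(m^2*s)


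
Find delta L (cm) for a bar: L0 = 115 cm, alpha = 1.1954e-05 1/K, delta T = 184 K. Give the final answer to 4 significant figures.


dL = L0 * alpha * dT
dL = 115 * 1.1954e-05 * 184
dL = 0.2529 cm


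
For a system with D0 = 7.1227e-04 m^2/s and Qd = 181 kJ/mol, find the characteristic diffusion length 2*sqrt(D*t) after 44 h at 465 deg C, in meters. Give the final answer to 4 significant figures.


Step 1: D = D0 * exp(-Qd/(R*T))
T = 738.15 K
D = 7.1227e-04 * exp(-181e3 / (8.314 * 738.15)) = 1.10624e-16 m^2/s
Step 2: L = 2*sqrt(D*t)
t = 44 h = 158400 s
L = 2*sqrt(1.10624e-16 * 158400) = 8.372e-06 m


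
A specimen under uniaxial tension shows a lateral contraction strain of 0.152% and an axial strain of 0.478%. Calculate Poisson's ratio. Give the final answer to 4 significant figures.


nu = -epsilon_lat / epsilon_axial
Lateral strain is contraction (negative), so using magnitudes:
nu = 0.152 / 0.478
nu = 0.318


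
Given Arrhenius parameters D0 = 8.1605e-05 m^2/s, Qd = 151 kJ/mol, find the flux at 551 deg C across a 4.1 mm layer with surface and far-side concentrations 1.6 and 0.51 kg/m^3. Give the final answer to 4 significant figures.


Step 1: D = D0 * exp(-Qd/(R*T))
T = 551 + 273.15 = 824.15 K
D = 8.1605e-05 * exp(-151e3 / (8.314 * 824.15)) = 2.19275e-14 m^2/s
Step 2: J = D * (C1 - C2) / dx
J = 2.19275e-14 * (1.6 - 0.51) / 4.1e-03
J = 5.83e-12 kg/(m^2*s)


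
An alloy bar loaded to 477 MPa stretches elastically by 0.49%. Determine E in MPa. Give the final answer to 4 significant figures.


E = sigma / epsilon
epsilon = 0.49% = 4.9e-03
E = 477 / 4.9e-03
E = 97350 MPa


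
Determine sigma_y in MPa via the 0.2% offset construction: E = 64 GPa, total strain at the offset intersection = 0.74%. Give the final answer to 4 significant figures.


Offset strain = 0.002
Elastic strain at yield = total_strain - offset = 7.4e-03 - 0.002 = 5.4e-03
sigma_y = E * elastic_strain = 64000 * 5.4e-03
sigma_y = 345.6 MPa


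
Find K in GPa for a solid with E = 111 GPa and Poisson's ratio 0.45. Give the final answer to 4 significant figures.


K = E / (3*(1-2*nu))
K = 111 / (3*(1-2*0.45))
K = 370 GPa


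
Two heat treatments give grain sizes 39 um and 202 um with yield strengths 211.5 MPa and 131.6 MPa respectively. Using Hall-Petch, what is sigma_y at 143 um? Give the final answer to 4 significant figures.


sigma_y = sigma0 + k / sqrt(d)
1/sqrt(d1) = 1/sqrt(3.9e-05) = 160.128;  1/sqrt(d2) = 70.3598
k = (sigma1 - sigma2) / (1/sqrt(d1) - 1/sqrt(d2)) = (211.5 - 131.6) / (160.128 - 70.3598) = 0.890068 MPa*m^0.5
sigma0 = sigma1 - k/sqrt(d1) = 211.5 - 0.890068*160.128 = 68.975 MPa
sigma_y(d3) = 68.975 + 0.890068 / sqrt(1.43e-04) = 143.4 MPa


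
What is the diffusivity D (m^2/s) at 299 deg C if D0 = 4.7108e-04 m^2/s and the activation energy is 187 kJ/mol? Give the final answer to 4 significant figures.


D = D0 * exp(-Qd / (R*T))
T = 572.15 K
D = 4.7108e-04 * exp(-187e3 / (8.314 * 572.15))
D = 3.983e-21 m^2/s


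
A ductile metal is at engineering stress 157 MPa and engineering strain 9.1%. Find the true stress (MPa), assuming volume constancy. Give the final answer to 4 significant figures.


sigma_true = sigma_eng * (1 + epsilon_eng)
sigma_true = 157 * (1 + 0.091)
sigma_true = 171.3 MPa


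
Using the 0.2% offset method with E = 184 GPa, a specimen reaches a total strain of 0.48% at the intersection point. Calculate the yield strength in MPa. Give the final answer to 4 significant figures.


Offset strain = 0.002
Elastic strain at yield = total_strain - offset = 4.8e-03 - 0.002 = 2.8e-03
sigma_y = E * elastic_strain = 184000 * 2.8e-03
sigma_y = 515.2 MPa


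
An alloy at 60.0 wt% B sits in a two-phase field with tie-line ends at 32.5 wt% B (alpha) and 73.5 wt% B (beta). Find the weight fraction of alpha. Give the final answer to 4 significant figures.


f_alpha = (C_beta - C0) / (C_beta - C_alpha)
f_alpha = (73.5 - 60.0) / (73.5 - 32.5)
f_alpha = 0.3293


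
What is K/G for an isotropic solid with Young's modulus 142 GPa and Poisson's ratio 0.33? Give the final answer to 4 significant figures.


G = E / (2*(1+nu))
G = 142 / (2*(1+0.33)) = 53.3835 GPa
K = E / (3*(1-2*nu))
K = 142 / (3*(1-2*0.33)) = 139.216 GPa
K/G = 139.216 / 53.3835 = 2.608


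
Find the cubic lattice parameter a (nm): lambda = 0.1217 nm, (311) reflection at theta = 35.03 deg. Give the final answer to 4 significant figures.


d = lambda / (2*sin(theta))
d = 0.1217 / (2*sin(35.03 deg))
d = 0.106009 nm
a = d * sqrt(h^2+k^2+l^2) = 0.106009 * sqrt(11)
a = 0.3516 nm


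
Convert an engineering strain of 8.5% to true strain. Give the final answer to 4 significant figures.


epsilon_true = ln(1 + epsilon_eng)
epsilon_true = ln(1 + 0.085)
epsilon_true = 0.08158


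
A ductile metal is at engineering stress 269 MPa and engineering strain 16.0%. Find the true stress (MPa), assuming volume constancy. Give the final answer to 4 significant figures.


sigma_true = sigma_eng * (1 + epsilon_eng)
sigma_true = 269 * (1 + 0.16)
sigma_true = 312 MPa


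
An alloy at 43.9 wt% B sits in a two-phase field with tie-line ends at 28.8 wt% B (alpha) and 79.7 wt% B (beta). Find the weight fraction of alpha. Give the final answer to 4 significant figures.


f_alpha = (C_beta - C0) / (C_beta - C_alpha)
f_alpha = (79.7 - 43.9) / (79.7 - 28.8)
f_alpha = 0.7033


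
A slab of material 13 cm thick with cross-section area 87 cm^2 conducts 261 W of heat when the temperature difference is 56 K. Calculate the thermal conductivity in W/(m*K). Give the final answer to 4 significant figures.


k = Q*L / (A*dT)
L = 0.13 m, A = 8.7e-03 m^2
k = 261 * 0.13 / (8.7e-03 * 56)
k = 69.64 W/(m*K)


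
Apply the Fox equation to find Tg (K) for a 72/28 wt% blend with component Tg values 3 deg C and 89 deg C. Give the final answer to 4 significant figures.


1/Tg = w1/Tg1 + w2/Tg2 (in Kelvin)
Tg1 = 276.15 K, Tg2 = 362.15 K
1/Tg = 0.72/276.15 + 0.28/362.15
Tg = 295.8 K


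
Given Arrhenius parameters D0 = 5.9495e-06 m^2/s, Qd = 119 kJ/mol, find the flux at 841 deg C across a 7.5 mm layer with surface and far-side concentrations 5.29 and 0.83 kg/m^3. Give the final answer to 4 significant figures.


Step 1: D = D0 * exp(-Qd/(R*T))
T = 841 + 273.15 = 1114.15 K
D = 5.9495e-06 * exp(-119e3 / (8.314 * 1114.15)) = 1.5675e-11 m^2/s
Step 2: J = D * (C1 - C2) / dx
J = 1.5675e-11 * (5.29 - 0.83) / 7.5e-03
J = 9.321e-09 kg/(m^2*s)


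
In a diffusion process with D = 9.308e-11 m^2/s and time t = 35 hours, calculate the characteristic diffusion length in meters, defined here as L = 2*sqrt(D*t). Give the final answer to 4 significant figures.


t = 35 hr = 126000 s
Diffusion length = 2*sqrt(D*t)
= 2*sqrt(9.308e-11 * 126000)
= 6.849e-03 m


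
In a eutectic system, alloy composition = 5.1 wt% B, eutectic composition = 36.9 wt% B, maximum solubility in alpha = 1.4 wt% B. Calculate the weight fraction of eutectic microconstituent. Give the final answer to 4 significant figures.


f_primary = (C_e - C0) / (C_e - C_alpha_max)
f_primary = (36.9 - 5.1) / (36.9 - 1.4)
f_primary = 0.895775
f_eutectic = 1 - 0.895775 = 0.1042


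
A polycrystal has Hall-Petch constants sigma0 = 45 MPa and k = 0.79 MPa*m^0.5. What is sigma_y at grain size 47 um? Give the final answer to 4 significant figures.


sigma_y = sigma0 + k / sqrt(d)
d = 47 um = 4.7e-05 m
sigma_y = 45 + 0.79 / sqrt(4.7e-05)
sigma_y = 160.2 MPa


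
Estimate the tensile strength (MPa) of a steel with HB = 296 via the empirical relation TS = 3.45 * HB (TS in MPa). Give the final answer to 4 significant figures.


TS (MPa) = 3.45 * HB
TS = 3.45 * 296
TS = 1021 MPa


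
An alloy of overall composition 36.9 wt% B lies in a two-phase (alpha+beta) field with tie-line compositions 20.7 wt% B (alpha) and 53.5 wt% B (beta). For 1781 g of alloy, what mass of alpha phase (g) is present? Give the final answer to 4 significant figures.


f_alpha = (C_beta - C0) / (C_beta - C_alpha)
f_alpha = (53.5 - 36.9) / (53.5 - 20.7) = 0.506098
m_alpha = f_alpha * m_total = 0.506098 * 1781 = 901.4 g


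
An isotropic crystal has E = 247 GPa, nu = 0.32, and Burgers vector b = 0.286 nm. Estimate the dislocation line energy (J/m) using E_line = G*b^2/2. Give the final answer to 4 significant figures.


Step 1: G = E / (2*(1+nu))
G = 247 / (2*(1+0.32)) = 93.5606 GPa = 9.35606e+10 Pa
Step 2: E_line = G*b^2/2
b = 0.286 nm = 2.86e-10 m
E_line = 0.5 * 9.35606e+10 * (2.86e-10)^2 = 3.826e-09 J/m


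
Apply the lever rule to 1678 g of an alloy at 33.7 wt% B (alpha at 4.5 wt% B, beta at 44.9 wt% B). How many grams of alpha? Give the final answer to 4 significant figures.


f_alpha = (C_beta - C0) / (C_beta - C_alpha)
f_alpha = (44.9 - 33.7) / (44.9 - 4.5) = 0.277228
m_alpha = f_alpha * m_total = 0.277228 * 1678 = 465.2 g


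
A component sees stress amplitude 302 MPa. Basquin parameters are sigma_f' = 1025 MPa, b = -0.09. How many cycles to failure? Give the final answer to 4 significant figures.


sigma_a = sigma_f' * (2*Nf)^b
2*Nf = (sigma_a / sigma_f')^(1/b)
2*Nf = (302 / 1025)^(1/-0.09)
2*Nf = 788596
Nf = 394300 cycles


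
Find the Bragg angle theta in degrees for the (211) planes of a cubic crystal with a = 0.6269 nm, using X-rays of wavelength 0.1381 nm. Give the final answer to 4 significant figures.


d = a / sqrt(h^2+k^2+l^2)
d = 0.6269 / sqrt(6) = 0.255931 nm
lambda = 2*d*sin(theta)  =>  sin(theta) = lambda / (2*d)
sin(theta) = 0.1381 / (2 * 0.255931) = 0.269799
theta = 15.65 deg


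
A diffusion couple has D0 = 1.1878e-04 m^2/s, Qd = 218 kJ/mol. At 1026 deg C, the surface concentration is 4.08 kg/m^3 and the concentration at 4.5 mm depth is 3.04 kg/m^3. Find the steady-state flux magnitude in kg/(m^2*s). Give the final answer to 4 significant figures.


Step 1: D = D0 * exp(-Qd/(R*T))
T = 1026 + 273.15 = 1299.15 K
D = 1.1878e-04 * exp(-218e3 / (8.314 * 1299.15)) = 2.03868e-13 m^2/s
Step 2: J = D * (C1 - C2) / dx
J = 2.03868e-13 * (4.08 - 3.04) / 4.5e-03
J = 4.712e-11 kg/(m^2*s)


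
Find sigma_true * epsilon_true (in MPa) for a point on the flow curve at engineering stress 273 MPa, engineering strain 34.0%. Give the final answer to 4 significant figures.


sigma_true = sigma_eng * (1 + epsilon_eng)
sigma_true = 273 * (1 + 0.34) = 365.82 MPa
epsilon_true = ln(1 + epsilon_eng)
epsilon_true = ln(1 + 0.34) = 0.29267
sigma_true * epsilon_true = 365.82 * 0.29267 = 107.1 MPa


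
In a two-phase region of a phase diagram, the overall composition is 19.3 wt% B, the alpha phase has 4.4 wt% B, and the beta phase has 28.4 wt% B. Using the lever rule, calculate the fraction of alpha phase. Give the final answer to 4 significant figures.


f_alpha = (C_beta - C0) / (C_beta - C_alpha)
f_alpha = (28.4 - 19.3) / (28.4 - 4.4)
f_alpha = 0.3792


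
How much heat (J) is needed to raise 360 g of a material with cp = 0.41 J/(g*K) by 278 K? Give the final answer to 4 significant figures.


Q = m * cp * dT
Q = 360 * 0.41 * 278
Q = 41030 J


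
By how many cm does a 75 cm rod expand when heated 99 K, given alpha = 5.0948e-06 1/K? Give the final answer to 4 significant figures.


dL = L0 * alpha * dT
dL = 75 * 5.0948e-06 * 99
dL = 0.03783 cm


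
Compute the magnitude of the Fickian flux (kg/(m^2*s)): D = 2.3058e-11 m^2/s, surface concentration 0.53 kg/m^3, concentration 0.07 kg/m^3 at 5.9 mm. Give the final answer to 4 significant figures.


J = -D * (dC/dx) = D * (C1 - C2) / dx
J = 2.3058e-11 * (0.53 - 0.07) / 5.9e-03
J = 1.798e-09 kg/(m^2*s)


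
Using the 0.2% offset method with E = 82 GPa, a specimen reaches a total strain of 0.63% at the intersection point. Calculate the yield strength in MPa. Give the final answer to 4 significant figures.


Offset strain = 0.002
Elastic strain at yield = total_strain - offset = 6.3e-03 - 0.002 = 4.3e-03
sigma_y = E * elastic_strain = 82000 * 4.3e-03
sigma_y = 352.6 MPa


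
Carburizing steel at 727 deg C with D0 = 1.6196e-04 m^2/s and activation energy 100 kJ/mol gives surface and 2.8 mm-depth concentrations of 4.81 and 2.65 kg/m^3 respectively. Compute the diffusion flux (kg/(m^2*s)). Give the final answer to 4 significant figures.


Step 1: D = D0 * exp(-Qd/(R*T))
T = 727 + 273.15 = 1000.15 K
D = 1.6196e-04 * exp(-100e3 / (8.314 * 1000.15)) = 9.69479e-10 m^2/s
Step 2: J = D * (C1 - C2) / dx
J = 9.69479e-10 * (4.81 - 2.65) / 2.8e-03
J = 7.479e-07 kg/(m^2*s)


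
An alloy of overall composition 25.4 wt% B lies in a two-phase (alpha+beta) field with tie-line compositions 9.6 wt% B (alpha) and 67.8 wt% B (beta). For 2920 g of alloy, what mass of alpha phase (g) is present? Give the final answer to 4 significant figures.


f_alpha = (C_beta - C0) / (C_beta - C_alpha)
f_alpha = (67.8 - 25.4) / (67.8 - 9.6) = 0.728522
m_alpha = f_alpha * m_total = 0.728522 * 2920 = 2127 g


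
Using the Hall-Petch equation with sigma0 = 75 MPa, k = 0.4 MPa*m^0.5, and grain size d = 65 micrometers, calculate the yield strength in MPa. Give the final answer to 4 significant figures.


sigma_y = sigma0 + k / sqrt(d)
d = 65 um = 6.5e-05 m
sigma_y = 75 + 0.4 / sqrt(6.5e-05)
sigma_y = 124.6 MPa


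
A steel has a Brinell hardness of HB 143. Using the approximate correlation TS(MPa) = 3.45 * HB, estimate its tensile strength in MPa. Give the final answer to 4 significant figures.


TS (MPa) = 3.45 * HB
TS = 3.45 * 143
TS = 493.4 MPa


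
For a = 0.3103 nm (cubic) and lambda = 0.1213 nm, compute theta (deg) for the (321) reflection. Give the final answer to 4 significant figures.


d = a / sqrt(h^2+k^2+l^2)
d = 0.3103 / sqrt(14) = 0.0829312 nm
lambda = 2*d*sin(theta)  =>  sin(theta) = lambda / (2*d)
sin(theta) = 0.1213 / (2 * 0.0829312) = 0.731329
theta = 47 deg


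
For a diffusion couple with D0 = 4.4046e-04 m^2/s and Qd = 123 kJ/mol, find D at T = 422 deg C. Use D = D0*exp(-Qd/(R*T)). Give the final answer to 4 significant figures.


D = D0 * exp(-Qd / (R*T))
T = 695.15 K
D = 4.4046e-04 * exp(-123e3 / (8.314 * 695.15))
D = 2.519e-13 m^2/s


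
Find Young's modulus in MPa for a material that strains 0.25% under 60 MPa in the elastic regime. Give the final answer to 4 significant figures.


E = sigma / epsilon
epsilon = 0.25% = 2.5e-03
E = 60 / 2.5e-03
E = 24000 MPa


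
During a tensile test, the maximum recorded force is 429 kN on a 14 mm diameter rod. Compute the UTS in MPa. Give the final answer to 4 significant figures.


A0 = pi*(d/2)^2 = pi*(14/2)^2 = 153.938 mm^2
UTS = F_max / A0 = 429*1000 / 153.938
UTS = 2787 MPa


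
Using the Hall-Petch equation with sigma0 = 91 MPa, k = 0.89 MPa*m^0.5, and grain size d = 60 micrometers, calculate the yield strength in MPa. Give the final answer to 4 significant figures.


sigma_y = sigma0 + k / sqrt(d)
d = 60 um = 6e-05 m
sigma_y = 91 + 0.89 / sqrt(6e-05)
sigma_y = 205.9 MPa


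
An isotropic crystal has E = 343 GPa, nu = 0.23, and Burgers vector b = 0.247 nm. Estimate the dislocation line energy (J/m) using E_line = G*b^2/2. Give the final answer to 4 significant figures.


Step 1: G = E / (2*(1+nu))
G = 343 / (2*(1+0.23)) = 139.431 GPa = 1.39431e+11 Pa
Step 2: E_line = G*b^2/2
b = 0.247 nm = 2.47e-10 m
E_line = 0.5 * 1.39431e+11 * (2.47e-10)^2 = 4.253e-09 J/m


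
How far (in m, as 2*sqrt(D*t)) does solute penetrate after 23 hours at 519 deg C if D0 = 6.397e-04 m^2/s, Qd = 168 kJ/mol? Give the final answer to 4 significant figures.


Step 1: D = D0 * exp(-Qd/(R*T))
T = 792.15 K
D = 6.397e-04 * exp(-168e3 / (8.314 * 792.15)) = 5.34071e-15 m^2/s
Step 2: L = 2*sqrt(D*t)
t = 23 h = 82800 s
L = 2*sqrt(5.34071e-15 * 82800) = 4.206e-05 m


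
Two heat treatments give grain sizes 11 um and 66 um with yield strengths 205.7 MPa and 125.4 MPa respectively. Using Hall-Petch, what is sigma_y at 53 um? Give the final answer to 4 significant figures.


sigma_y = sigma0 + k / sqrt(d)
1/sqrt(d1) = 1/sqrt(1.1e-05) = 301.511;  1/sqrt(d2) = 123.091
k = (sigma1 - sigma2) / (1/sqrt(d1) - 1/sqrt(d2)) = (205.7 - 125.4) / (301.511 - 123.091) = 0.450062 MPa*m^0.5
sigma0 = sigma1 - k/sqrt(d1) = 205.7 - 0.450062*301.511 = 70.0012 MPa
sigma_y(d3) = 70.0012 + 0.450062 / sqrt(5.3e-05) = 131.8 MPa


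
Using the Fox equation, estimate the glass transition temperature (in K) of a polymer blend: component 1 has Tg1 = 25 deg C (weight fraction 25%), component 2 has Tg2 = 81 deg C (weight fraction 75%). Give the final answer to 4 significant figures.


1/Tg = w1/Tg1 + w2/Tg2 (in Kelvin)
Tg1 = 298.15 K, Tg2 = 354.15 K
1/Tg = 0.25/298.15 + 0.75/354.15
Tg = 338.3 K


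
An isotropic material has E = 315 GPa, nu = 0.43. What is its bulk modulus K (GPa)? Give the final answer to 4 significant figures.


K = E / (3*(1-2*nu))
K = 315 / (3*(1-2*0.43))
K = 750 GPa
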